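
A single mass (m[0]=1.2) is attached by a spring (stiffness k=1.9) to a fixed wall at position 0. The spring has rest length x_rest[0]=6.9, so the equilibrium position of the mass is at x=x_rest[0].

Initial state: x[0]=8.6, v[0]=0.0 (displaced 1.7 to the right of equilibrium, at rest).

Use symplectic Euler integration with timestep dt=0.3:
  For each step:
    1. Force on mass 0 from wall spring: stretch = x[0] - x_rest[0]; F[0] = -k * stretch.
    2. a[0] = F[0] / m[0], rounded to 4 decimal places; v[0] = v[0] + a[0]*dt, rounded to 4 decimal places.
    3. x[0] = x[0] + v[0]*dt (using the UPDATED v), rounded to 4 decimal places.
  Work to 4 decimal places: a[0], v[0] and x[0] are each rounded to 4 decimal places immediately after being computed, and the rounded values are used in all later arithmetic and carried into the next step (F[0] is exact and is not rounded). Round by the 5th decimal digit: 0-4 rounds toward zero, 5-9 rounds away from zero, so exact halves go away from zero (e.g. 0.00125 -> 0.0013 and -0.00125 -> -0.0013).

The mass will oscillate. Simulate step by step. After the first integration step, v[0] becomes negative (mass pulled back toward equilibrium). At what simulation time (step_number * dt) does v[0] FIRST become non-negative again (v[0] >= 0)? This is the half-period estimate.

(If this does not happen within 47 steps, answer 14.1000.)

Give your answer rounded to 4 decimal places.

Step 0: x=[8.6000] v=[0.0000]
Step 1: x=[8.3578] v=[-0.8075]
Step 2: x=[7.9078] v=[-1.5000]
Step 3: x=[7.3142] v=[-1.9787]
Step 4: x=[6.6616] v=[-2.1754]
Step 5: x=[6.0429] v=[-2.0622]
Step 6: x=[5.5464] v=[-1.6551]
Step 7: x=[5.2428] v=[-1.0121]
Step 8: x=[5.1753] v=[-0.2249]
Step 9: x=[5.3536] v=[0.5943]
First v>=0 after going negative at step 9, time=2.7000

Answer: 2.7000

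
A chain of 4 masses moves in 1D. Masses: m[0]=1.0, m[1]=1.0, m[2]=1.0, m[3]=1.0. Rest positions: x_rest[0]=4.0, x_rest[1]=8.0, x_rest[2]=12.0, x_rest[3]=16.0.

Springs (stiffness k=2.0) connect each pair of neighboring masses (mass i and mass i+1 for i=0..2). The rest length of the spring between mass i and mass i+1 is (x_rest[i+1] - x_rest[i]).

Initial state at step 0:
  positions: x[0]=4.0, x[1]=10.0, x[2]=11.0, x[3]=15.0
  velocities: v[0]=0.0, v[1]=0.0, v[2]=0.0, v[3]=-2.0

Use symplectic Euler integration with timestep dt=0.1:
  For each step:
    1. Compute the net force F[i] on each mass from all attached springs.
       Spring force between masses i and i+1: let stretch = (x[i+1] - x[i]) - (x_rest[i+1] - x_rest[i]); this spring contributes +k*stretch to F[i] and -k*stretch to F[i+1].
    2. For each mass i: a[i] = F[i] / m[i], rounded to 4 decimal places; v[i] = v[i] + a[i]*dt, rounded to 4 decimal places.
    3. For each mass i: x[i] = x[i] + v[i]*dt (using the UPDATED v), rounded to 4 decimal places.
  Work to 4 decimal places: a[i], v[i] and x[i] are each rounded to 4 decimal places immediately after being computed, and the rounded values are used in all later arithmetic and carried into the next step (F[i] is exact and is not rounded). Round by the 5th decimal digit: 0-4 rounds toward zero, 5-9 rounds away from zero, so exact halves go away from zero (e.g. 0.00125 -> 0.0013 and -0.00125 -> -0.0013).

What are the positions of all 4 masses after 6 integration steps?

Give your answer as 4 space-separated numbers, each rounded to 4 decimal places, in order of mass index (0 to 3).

Answer: 4.6583 8.2846 11.8508 14.0064

Derivation:
Step 0: x=[4.0000 10.0000 11.0000 15.0000] v=[0.0000 0.0000 0.0000 -2.0000]
Step 1: x=[4.0400 9.9000 11.0600 14.8000] v=[0.4000 -1.0000 0.6000 -2.0000]
Step 2: x=[4.1172 9.7060 11.1716 14.6052] v=[0.7720 -1.9400 1.1160 -1.9480]
Step 3: x=[4.2262 9.4295 11.3226 14.4217] v=[1.0898 -2.7646 1.5096 -1.8347]
Step 4: x=[4.3593 9.0868 11.4977 14.2563] v=[1.3305 -3.4266 1.7508 -1.6545]
Step 5: x=[4.5069 8.6978 11.6797 14.1157] v=[1.4760 -3.8899 1.8203 -1.4062]
Step 6: x=[4.6583 8.2846 11.8508 14.0064] v=[1.5142 -4.1317 1.7111 -1.0934]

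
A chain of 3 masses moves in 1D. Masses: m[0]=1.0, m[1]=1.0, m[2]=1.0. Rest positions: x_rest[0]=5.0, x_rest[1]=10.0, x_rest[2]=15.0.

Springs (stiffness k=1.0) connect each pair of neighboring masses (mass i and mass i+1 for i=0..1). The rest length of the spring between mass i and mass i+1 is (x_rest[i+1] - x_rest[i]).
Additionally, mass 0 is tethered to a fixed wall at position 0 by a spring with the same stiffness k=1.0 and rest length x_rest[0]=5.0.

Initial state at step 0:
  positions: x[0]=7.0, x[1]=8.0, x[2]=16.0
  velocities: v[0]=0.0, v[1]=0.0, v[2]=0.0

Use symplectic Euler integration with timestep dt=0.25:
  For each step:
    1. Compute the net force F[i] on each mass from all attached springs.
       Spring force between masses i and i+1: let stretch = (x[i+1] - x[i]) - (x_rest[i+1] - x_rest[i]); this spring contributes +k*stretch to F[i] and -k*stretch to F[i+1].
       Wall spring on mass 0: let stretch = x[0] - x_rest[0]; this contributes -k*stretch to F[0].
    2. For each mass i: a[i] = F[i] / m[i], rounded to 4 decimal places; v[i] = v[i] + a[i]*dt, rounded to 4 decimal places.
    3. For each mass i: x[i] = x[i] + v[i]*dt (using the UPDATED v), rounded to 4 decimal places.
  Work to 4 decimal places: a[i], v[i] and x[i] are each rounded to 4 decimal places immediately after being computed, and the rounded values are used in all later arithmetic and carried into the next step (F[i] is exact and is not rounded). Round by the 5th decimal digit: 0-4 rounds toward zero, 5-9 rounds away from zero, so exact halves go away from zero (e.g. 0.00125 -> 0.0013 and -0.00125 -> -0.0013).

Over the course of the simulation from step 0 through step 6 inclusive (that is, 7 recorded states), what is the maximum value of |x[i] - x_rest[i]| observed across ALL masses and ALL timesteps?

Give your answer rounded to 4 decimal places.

Step 0: x=[7.0000 8.0000 16.0000] v=[0.0000 0.0000 0.0000]
Step 1: x=[6.6250 8.4375 15.8125] v=[-1.5000 1.7500 -0.7500]
Step 2: x=[5.9492 9.2227 15.4766] v=[-2.7031 3.1406 -1.3438]
Step 3: x=[5.1062 10.1941 15.0623] v=[-3.3720 3.8857 -1.6573]
Step 4: x=[4.2621 11.1518 14.6562] v=[-3.3766 3.8308 -1.6244]
Step 5: x=[3.5822 11.8979 14.3436] v=[-2.7197 2.9845 -1.2505]
Step 6: x=[3.1981 12.2772 14.1906] v=[-1.5363 1.5170 -0.6119]
Max displacement = 2.2772

Answer: 2.2772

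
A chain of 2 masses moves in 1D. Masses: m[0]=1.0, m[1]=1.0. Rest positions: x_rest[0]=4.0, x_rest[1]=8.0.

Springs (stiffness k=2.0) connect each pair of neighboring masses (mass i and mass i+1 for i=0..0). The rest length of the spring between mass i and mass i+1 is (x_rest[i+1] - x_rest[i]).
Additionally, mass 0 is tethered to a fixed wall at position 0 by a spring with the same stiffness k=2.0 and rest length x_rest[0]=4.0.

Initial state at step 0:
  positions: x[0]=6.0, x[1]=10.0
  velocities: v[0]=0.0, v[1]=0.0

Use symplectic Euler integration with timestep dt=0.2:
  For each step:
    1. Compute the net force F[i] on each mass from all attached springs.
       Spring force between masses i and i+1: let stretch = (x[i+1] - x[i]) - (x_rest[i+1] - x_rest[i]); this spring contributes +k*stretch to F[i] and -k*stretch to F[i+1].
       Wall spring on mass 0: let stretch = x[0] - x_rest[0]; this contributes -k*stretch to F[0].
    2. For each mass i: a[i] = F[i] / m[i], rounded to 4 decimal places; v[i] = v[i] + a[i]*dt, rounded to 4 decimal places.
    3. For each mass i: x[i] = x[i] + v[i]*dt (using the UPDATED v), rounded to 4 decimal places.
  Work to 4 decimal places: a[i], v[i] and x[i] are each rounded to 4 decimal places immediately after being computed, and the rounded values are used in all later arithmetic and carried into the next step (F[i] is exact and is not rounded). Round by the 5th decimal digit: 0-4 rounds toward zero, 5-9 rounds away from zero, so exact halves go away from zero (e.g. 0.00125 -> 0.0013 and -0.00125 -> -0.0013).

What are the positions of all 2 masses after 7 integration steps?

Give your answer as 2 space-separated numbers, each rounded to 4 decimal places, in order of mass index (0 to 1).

Answer: 3.8320 8.9329

Derivation:
Step 0: x=[6.0000 10.0000] v=[0.0000 0.0000]
Step 1: x=[5.8400 10.0000] v=[-0.8000 0.0000]
Step 2: x=[5.5456 9.9872] v=[-1.4720 -0.0640]
Step 3: x=[5.1629 9.9391] v=[-1.9136 -0.2406]
Step 4: x=[4.7492 9.8289] v=[-2.0683 -0.5511]
Step 5: x=[4.3620 9.6323] v=[-1.9361 -0.9830]
Step 6: x=[4.0474 9.3341] v=[-1.5728 -1.4911]
Step 7: x=[3.8320 8.9329] v=[-1.0771 -2.0058]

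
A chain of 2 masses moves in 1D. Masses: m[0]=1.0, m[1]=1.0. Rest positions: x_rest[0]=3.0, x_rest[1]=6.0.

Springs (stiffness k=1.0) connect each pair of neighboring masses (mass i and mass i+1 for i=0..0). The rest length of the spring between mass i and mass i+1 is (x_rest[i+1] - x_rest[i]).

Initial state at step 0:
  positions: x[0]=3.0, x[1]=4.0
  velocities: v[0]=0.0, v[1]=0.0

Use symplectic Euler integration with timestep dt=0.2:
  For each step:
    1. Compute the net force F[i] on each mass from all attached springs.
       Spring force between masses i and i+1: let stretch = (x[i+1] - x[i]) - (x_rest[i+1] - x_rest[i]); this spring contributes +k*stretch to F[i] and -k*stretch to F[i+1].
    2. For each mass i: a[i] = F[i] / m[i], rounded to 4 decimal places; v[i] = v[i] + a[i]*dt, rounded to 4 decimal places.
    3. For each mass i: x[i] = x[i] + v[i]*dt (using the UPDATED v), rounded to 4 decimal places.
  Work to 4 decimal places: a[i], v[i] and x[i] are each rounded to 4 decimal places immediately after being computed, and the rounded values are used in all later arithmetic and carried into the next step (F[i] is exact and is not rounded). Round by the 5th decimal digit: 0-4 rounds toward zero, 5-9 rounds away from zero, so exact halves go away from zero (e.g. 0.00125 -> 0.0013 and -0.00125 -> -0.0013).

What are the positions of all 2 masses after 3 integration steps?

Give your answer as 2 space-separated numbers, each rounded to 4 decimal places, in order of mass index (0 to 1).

Step 0: x=[3.0000 4.0000] v=[0.0000 0.0000]
Step 1: x=[2.9200 4.0800] v=[-0.4000 0.4000]
Step 2: x=[2.7664 4.2336] v=[-0.7680 0.7680]
Step 3: x=[2.5515 4.4485] v=[-1.0746 1.0746]

Answer: 2.5515 4.4485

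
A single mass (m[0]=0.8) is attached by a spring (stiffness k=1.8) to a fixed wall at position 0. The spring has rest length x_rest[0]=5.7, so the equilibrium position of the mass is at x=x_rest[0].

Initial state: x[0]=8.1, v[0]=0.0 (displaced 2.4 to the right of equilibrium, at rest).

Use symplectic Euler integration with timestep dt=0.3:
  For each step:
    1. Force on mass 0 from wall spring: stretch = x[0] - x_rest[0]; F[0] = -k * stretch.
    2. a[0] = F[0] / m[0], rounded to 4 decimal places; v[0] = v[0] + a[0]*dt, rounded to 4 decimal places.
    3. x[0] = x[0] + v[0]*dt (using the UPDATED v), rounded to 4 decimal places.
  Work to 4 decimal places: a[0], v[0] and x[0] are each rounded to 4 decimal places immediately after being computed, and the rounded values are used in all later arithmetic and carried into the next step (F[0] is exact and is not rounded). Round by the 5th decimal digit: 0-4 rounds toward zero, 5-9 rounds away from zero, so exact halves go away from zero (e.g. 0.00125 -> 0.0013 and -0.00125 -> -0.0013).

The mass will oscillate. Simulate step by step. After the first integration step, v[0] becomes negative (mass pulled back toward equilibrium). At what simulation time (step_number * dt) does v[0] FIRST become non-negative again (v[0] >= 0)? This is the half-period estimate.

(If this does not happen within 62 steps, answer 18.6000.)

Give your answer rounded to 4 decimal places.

Answer: 2.1000

Derivation:
Step 0: x=[8.1000] v=[0.0000]
Step 1: x=[7.6140] v=[-1.6200]
Step 2: x=[6.7404] v=[-2.9120]
Step 3: x=[5.6561] v=[-3.6143]
Step 4: x=[4.5807] v=[-3.5847]
Step 5: x=[3.7319] v=[-2.8292]
Step 6: x=[3.2817] v=[-1.5007]
Step 7: x=[3.3212] v=[0.1317]
First v>=0 after going negative at step 7, time=2.1000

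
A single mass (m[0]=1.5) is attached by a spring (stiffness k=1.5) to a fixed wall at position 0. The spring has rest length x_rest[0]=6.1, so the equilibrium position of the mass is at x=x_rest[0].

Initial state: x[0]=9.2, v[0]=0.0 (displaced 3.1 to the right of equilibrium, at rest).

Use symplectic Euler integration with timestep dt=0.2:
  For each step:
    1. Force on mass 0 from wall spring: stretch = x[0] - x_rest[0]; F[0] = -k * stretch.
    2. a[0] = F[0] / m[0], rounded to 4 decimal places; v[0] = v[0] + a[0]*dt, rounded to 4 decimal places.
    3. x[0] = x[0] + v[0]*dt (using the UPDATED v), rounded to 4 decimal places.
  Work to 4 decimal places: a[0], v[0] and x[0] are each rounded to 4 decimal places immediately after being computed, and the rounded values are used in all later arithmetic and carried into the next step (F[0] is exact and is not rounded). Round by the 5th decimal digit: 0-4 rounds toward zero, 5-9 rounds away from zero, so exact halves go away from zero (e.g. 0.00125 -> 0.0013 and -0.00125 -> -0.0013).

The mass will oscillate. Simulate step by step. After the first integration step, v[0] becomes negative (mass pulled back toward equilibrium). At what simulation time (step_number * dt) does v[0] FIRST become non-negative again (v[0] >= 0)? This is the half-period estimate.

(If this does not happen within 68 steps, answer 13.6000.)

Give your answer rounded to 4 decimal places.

Step 0: x=[9.2000] v=[0.0000]
Step 1: x=[9.0760] v=[-0.6200]
Step 2: x=[8.8330] v=[-1.2152]
Step 3: x=[8.4806] v=[-1.7618]
Step 4: x=[8.0330] v=[-2.2379]
Step 5: x=[7.5081] v=[-2.6245]
Step 6: x=[6.9269] v=[-2.9061]
Step 7: x=[6.3126] v=[-3.0715]
Step 8: x=[5.6898] v=[-3.1140]
Step 9: x=[5.0834] v=[-3.0320]
Step 10: x=[4.5177] v=[-2.8287]
Step 11: x=[4.0153] v=[-2.5122]
Step 12: x=[3.5962] v=[-2.0953]
Step 13: x=[3.2773] v=[-1.5945]
Step 14: x=[3.0713] v=[-1.0300]
Step 15: x=[2.9864] v=[-0.4243]
Step 16: x=[3.0261] v=[0.1984]
First v>=0 after going negative at step 16, time=3.2000

Answer: 3.2000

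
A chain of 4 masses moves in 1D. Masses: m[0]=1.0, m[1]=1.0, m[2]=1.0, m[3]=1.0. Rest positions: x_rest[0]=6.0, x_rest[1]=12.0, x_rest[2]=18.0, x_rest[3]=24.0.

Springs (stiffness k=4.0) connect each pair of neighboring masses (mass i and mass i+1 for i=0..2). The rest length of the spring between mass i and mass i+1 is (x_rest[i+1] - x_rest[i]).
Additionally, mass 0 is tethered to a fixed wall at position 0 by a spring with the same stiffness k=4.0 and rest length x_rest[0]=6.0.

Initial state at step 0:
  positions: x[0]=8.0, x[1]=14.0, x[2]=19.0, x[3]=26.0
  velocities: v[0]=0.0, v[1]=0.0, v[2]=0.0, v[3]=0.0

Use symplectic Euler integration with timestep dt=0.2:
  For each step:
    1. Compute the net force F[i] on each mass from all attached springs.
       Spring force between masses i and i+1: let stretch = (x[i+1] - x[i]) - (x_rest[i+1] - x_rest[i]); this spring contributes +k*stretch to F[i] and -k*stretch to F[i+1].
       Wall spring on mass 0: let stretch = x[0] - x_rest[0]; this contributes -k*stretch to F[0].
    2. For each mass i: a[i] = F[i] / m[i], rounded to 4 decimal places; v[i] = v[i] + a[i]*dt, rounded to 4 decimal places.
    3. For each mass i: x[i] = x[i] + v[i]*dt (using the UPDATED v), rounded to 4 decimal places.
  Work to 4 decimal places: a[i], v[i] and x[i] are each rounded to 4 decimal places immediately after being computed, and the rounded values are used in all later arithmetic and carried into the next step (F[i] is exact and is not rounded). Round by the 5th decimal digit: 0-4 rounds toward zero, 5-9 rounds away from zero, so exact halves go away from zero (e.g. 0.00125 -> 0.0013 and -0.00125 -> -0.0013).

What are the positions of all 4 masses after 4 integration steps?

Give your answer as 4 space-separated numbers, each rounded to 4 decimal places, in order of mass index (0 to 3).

Answer: 5.8380 12.9850 20.3506 25.3110

Derivation:
Step 0: x=[8.0000 14.0000 19.0000 26.0000] v=[0.0000 0.0000 0.0000 0.0000]
Step 1: x=[7.6800 13.8400 19.3200 25.8400] v=[-1.6000 -0.8000 1.6000 -0.8000]
Step 2: x=[7.1168 13.5712 19.8064 25.5968] v=[-2.8160 -1.3440 2.4320 -1.2160]
Step 3: x=[6.4476 13.2673 20.2216 25.3871] v=[-3.3459 -1.5194 2.0762 -1.0483]
Step 4: x=[5.8380 12.9850 20.3506 25.3110] v=[-3.0482 -1.4117 0.6452 -0.3807]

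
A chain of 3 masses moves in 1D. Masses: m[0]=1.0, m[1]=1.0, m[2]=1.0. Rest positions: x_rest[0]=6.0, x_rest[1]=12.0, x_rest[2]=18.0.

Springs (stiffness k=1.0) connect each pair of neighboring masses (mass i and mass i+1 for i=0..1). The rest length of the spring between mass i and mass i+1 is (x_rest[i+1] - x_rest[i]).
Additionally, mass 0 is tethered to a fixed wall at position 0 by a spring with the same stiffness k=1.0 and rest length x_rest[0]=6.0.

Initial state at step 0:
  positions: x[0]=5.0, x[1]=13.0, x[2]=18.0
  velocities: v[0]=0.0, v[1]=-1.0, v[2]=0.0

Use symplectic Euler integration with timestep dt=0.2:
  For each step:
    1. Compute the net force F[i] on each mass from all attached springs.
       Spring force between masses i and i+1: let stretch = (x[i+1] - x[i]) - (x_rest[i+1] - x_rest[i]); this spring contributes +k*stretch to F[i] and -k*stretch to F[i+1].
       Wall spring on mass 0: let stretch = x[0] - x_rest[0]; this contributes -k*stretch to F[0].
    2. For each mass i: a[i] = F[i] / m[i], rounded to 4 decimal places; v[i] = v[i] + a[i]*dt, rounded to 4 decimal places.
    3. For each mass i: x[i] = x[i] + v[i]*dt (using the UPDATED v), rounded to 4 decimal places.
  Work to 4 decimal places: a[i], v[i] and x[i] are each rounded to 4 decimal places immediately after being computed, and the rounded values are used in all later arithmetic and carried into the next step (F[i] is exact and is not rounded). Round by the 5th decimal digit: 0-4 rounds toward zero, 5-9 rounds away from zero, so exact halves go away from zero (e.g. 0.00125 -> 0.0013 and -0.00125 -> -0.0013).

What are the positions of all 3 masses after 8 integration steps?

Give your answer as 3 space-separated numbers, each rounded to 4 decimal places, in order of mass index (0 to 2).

Answer: 6.6157 10.5251 17.9897

Derivation:
Step 0: x=[5.0000 13.0000 18.0000] v=[0.0000 -1.0000 0.0000]
Step 1: x=[5.1200 12.6800 18.0400] v=[0.6000 -1.6000 0.2000]
Step 2: x=[5.3376 12.2720 18.1056] v=[1.0880 -2.0400 0.3280]
Step 3: x=[5.6191 11.8200 18.1779] v=[1.4074 -2.2602 0.3613]
Step 4: x=[5.9239 11.3742 18.2358] v=[1.5238 -2.2288 0.2897]
Step 5: x=[6.2097 10.9849 18.2593] v=[1.4291 -1.9465 0.1174]
Step 6: x=[6.4381 10.6956 18.2318] v=[1.1422 -1.4467 -0.1375]
Step 7: x=[6.5793 10.5374 18.1429] v=[0.7061 -0.7910 -0.4447]
Step 8: x=[6.6157 10.5251 17.9897] v=[0.1819 -0.0615 -0.7658]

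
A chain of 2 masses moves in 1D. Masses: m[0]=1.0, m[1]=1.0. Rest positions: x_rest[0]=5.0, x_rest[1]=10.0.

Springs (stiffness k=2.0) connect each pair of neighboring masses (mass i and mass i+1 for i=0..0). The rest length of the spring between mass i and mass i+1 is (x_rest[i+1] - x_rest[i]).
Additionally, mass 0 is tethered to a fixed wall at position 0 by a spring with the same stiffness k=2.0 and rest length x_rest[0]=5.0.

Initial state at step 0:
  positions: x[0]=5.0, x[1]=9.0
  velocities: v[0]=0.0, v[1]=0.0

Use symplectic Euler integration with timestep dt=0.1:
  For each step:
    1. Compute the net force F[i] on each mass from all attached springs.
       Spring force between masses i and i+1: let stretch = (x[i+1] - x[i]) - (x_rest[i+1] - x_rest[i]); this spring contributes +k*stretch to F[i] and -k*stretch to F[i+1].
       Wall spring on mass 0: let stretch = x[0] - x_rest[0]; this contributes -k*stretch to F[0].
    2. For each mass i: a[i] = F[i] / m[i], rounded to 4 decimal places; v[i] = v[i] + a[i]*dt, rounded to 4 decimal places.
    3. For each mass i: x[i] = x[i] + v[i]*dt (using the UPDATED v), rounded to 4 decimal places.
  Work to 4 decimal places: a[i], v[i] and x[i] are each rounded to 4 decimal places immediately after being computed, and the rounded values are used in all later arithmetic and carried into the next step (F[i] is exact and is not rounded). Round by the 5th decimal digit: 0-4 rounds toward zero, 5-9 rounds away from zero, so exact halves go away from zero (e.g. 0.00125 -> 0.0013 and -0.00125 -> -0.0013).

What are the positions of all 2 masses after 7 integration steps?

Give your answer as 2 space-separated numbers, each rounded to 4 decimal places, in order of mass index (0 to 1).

Answer: 4.5782 9.4672

Derivation:
Step 0: x=[5.0000 9.0000] v=[0.0000 0.0000]
Step 1: x=[4.9800 9.0200] v=[-0.2000 0.2000]
Step 2: x=[4.9412 9.0592] v=[-0.3880 0.3920]
Step 3: x=[4.8859 9.1160] v=[-0.5526 0.5684]
Step 4: x=[4.8175 9.1882] v=[-0.6838 0.7224]
Step 5: x=[4.7402 9.2730] v=[-0.7732 0.8483]
Step 6: x=[4.6587 9.3672] v=[-0.8147 0.9417]
Step 7: x=[4.5782 9.4672] v=[-0.8047 1.0000]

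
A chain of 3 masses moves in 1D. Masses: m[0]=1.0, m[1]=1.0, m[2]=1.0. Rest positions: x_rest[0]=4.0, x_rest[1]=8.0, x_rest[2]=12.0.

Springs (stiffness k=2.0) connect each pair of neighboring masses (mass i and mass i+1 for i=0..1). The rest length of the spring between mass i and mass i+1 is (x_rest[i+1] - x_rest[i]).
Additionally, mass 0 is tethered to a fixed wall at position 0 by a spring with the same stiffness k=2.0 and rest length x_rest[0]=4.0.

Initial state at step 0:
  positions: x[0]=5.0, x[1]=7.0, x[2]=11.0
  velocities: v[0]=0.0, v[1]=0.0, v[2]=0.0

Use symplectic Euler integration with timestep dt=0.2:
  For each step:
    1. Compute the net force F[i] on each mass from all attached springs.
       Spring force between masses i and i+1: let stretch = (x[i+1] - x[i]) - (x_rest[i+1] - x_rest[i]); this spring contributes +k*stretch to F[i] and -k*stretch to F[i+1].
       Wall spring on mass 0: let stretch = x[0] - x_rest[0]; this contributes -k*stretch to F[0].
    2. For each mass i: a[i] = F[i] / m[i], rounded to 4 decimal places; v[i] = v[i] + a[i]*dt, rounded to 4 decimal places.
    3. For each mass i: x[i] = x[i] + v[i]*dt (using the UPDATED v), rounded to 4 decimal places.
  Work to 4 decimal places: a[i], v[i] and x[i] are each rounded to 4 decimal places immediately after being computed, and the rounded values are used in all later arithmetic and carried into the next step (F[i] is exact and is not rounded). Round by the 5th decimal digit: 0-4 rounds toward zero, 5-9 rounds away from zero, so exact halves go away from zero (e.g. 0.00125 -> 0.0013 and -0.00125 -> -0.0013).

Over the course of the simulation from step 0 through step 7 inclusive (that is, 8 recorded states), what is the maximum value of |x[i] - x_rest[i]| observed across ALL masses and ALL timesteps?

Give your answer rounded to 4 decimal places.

Step 0: x=[5.0000 7.0000 11.0000] v=[0.0000 0.0000 0.0000]
Step 1: x=[4.7600 7.1600 11.0000] v=[-1.2000 0.8000 0.0000]
Step 2: x=[4.3312 7.4352 11.0128] v=[-2.1440 1.3760 0.0640]
Step 3: x=[3.8042 7.7483 11.0594] v=[-2.6349 1.5654 0.2330]
Step 4: x=[3.2884 8.0107 11.1611] v=[-2.5789 1.3122 0.5086]
Step 5: x=[2.8873 8.1474 11.3308] v=[-2.0053 0.6834 0.8484]
Step 6: x=[2.6761 8.1179 11.5658] v=[-1.0562 -0.1473 1.1750]
Step 7: x=[2.6861 7.9289 11.8450] v=[0.0501 -0.9449 1.3958]
Max displacement = 1.3239

Answer: 1.3239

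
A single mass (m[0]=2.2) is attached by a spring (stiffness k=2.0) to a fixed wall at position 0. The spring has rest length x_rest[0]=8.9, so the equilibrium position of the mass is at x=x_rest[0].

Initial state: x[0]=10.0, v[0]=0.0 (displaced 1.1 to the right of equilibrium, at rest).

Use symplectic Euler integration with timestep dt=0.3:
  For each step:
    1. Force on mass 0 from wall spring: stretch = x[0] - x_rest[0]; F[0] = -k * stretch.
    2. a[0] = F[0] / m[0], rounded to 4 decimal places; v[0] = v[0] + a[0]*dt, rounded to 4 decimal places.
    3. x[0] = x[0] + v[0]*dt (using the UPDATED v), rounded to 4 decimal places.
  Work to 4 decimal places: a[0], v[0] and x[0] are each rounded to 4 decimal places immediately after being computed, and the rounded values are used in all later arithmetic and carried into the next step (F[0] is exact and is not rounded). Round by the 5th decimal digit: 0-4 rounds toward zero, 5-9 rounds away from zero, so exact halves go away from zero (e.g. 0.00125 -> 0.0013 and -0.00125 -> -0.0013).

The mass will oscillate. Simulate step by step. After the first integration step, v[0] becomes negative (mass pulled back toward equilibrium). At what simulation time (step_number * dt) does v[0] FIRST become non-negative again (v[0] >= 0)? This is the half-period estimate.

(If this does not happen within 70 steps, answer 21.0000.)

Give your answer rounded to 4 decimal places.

Answer: 3.3000

Derivation:
Step 0: x=[10.0000] v=[0.0000]
Step 1: x=[9.9100] v=[-0.3000]
Step 2: x=[9.7374] v=[-0.5755]
Step 3: x=[9.4962] v=[-0.8039]
Step 4: x=[9.2063] v=[-0.9665]
Step 5: x=[8.8913] v=[-1.0501]
Step 6: x=[8.5770] v=[-1.0477]
Step 7: x=[8.2891] v=[-0.9596]
Step 8: x=[8.0512] v=[-0.7930]
Step 9: x=[7.8828] v=[-0.5615]
Step 10: x=[7.7976] v=[-0.2841]
Step 11: x=[7.8026] v=[0.0166]
First v>=0 after going negative at step 11, time=3.3000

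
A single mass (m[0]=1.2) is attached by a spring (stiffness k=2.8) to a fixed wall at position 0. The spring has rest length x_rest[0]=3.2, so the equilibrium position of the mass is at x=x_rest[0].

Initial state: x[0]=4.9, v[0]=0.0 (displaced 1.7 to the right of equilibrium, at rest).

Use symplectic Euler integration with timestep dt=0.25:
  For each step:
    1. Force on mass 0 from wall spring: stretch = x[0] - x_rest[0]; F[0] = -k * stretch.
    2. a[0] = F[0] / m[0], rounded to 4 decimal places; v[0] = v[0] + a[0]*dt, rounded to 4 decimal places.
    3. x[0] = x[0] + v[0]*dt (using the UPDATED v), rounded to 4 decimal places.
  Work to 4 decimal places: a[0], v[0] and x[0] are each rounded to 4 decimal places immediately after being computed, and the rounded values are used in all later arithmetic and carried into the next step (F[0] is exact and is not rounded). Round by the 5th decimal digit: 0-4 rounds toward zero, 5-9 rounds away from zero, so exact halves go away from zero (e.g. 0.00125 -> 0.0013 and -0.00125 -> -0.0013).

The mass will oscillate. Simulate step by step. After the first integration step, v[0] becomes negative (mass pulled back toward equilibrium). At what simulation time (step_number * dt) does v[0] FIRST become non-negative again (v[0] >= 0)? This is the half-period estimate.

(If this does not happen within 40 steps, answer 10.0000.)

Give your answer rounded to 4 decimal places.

Step 0: x=[4.9000] v=[0.0000]
Step 1: x=[4.6521] v=[-0.9917]
Step 2: x=[4.1924] v=[-1.8388]
Step 3: x=[3.5880] v=[-2.4177]
Step 4: x=[2.9270] v=[-2.6440]
Step 5: x=[2.3058] v=[-2.4848]
Step 6: x=[1.8150] v=[-1.9632]
Step 7: x=[1.5262] v=[-1.1553]
Step 8: x=[1.4815] v=[-0.1789]
Step 9: x=[1.6874] v=[0.8236]
First v>=0 after going negative at step 9, time=2.2500

Answer: 2.2500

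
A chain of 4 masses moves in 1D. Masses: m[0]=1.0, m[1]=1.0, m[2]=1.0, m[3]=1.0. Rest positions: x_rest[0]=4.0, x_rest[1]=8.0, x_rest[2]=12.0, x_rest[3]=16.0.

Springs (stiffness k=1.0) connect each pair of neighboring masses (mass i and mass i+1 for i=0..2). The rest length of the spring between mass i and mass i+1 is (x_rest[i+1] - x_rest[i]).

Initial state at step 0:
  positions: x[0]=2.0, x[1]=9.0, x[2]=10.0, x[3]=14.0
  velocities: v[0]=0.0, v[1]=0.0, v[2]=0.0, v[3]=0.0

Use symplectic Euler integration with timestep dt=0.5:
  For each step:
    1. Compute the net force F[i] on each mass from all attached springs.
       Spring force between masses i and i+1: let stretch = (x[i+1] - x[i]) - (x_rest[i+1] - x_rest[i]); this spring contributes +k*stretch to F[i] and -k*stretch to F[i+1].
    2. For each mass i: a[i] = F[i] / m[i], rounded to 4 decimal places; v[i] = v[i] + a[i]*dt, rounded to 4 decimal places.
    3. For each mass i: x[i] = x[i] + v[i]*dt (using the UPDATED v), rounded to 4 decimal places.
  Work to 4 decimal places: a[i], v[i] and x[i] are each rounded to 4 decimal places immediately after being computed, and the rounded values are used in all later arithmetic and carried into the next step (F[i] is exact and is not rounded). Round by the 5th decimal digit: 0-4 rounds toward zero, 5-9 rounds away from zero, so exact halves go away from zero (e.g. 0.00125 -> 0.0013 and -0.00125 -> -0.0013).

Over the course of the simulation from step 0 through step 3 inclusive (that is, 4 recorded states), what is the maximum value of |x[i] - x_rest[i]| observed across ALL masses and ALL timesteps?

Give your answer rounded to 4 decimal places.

Answer: 3.2656

Derivation:
Step 0: x=[2.0000 9.0000 10.0000 14.0000] v=[0.0000 0.0000 0.0000 0.0000]
Step 1: x=[2.7500 7.5000 10.7500 14.0000] v=[1.5000 -3.0000 1.5000 0.0000]
Step 2: x=[3.6875 5.6250 11.5000 14.1875] v=[1.8750 -3.7500 1.5000 0.3750]
Step 3: x=[4.1094 4.7344 11.4531 14.7032] v=[0.8438 -1.7813 -0.0938 1.0313]
Max displacement = 3.2656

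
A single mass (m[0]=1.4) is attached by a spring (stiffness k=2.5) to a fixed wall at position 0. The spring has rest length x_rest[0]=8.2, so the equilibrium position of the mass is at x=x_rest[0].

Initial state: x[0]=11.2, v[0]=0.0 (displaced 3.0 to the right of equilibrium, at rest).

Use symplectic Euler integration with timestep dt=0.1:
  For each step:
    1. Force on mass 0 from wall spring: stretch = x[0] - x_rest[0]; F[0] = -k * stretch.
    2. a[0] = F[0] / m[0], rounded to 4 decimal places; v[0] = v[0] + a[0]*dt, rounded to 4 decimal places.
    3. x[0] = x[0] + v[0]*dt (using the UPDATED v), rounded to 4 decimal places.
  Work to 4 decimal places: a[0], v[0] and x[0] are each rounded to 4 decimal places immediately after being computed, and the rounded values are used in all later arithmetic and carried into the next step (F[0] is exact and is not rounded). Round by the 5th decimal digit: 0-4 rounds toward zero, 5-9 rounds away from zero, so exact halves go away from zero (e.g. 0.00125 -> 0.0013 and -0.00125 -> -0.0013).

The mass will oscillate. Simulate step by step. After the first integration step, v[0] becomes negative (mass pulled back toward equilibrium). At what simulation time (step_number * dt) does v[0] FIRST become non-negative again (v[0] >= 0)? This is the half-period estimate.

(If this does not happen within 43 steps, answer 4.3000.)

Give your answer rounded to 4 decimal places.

Answer: 2.4000

Derivation:
Step 0: x=[11.2000] v=[0.0000]
Step 1: x=[11.1464] v=[-0.5357]
Step 2: x=[11.0402] v=[-1.0618]
Step 3: x=[10.8833] v=[-1.5690]
Step 4: x=[10.6785] v=[-2.0482]
Step 5: x=[10.4294] v=[-2.4908]
Step 6: x=[10.1405] v=[-2.8889]
Step 7: x=[9.8170] v=[-3.2354]
Step 8: x=[9.4646] v=[-3.5242]
Step 9: x=[9.0896] v=[-3.7500]
Step 10: x=[8.6987] v=[-3.9089]
Step 11: x=[8.2989] v=[-3.9980]
Step 12: x=[7.8973] v=[-4.0157]
Step 13: x=[7.5011] v=[-3.9617]
Step 14: x=[7.1174] v=[-3.8369]
Step 15: x=[6.7530] v=[-3.6436]
Step 16: x=[6.4145] v=[-3.3852]
Step 17: x=[6.1079] v=[-3.0664]
Step 18: x=[5.8386] v=[-2.6928]
Step 19: x=[5.6115] v=[-2.2711]
Step 20: x=[5.4306] v=[-1.8089]
Step 21: x=[5.2992] v=[-1.3144]
Step 22: x=[5.2196] v=[-0.7964]
Step 23: x=[5.1932] v=[-0.2642]
Step 24: x=[5.2205] v=[0.2727]
First v>=0 after going negative at step 24, time=2.4000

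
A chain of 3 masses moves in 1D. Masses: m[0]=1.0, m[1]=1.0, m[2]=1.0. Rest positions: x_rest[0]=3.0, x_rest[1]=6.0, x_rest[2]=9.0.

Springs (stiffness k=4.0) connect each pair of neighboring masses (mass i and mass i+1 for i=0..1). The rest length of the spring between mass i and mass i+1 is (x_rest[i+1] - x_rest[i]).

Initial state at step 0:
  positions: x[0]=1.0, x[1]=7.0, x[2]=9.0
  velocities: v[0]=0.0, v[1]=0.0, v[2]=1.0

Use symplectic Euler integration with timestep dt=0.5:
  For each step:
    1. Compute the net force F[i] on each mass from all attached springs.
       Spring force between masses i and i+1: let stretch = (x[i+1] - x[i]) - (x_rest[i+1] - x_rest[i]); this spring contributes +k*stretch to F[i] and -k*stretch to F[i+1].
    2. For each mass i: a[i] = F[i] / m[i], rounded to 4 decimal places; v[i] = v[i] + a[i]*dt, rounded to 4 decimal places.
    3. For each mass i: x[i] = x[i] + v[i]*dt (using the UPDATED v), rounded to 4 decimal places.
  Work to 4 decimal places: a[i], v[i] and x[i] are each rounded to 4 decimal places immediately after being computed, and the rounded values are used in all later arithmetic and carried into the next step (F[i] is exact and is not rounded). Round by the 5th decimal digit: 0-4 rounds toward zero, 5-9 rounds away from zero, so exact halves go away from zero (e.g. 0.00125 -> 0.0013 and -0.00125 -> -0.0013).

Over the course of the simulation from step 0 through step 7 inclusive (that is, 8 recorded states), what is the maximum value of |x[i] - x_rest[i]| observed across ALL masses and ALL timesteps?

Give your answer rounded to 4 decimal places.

Step 0: x=[1.0000 7.0000 9.0000] v=[0.0000 0.0000 1.0000]
Step 1: x=[4.0000 3.0000 10.5000] v=[6.0000 -8.0000 3.0000]
Step 2: x=[3.0000 7.5000 7.5000] v=[-2.0000 9.0000 -6.0000]
Step 3: x=[3.5000 7.5000 7.5000] v=[1.0000 0.0000 0.0000]
Step 4: x=[5.0000 3.5000 10.5000] v=[3.0000 -8.0000 6.0000]
Step 5: x=[2.0000 8.0000 9.5000] v=[-6.0000 9.0000 -2.0000]
Step 6: x=[2.0000 8.0000 10.0000] v=[0.0000 0.0000 1.0000]
Step 7: x=[5.0000 4.0000 11.5000] v=[6.0000 -8.0000 3.0000]
Max displacement = 3.0000

Answer: 3.0000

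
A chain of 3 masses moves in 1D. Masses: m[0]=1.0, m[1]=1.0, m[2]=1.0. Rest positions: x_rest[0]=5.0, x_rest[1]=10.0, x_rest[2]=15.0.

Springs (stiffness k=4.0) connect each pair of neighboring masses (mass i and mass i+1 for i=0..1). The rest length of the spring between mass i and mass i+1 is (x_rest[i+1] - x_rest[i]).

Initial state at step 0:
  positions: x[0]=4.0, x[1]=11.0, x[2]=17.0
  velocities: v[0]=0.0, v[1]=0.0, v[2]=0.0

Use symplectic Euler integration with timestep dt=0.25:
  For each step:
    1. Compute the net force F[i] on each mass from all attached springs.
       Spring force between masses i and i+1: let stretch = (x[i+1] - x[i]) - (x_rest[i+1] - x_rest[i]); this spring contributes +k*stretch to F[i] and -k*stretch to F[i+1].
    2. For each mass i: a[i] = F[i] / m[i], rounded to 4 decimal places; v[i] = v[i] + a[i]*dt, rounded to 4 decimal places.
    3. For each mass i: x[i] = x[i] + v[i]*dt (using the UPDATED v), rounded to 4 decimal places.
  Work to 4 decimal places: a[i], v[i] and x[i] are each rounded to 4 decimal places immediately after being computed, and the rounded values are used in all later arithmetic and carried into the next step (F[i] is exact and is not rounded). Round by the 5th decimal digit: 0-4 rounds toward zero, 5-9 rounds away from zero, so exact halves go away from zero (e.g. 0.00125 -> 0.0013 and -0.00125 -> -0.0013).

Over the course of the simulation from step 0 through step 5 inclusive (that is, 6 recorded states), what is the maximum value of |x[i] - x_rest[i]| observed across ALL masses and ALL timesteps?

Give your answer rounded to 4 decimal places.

Answer: 2.0762

Derivation:
Step 0: x=[4.0000 11.0000 17.0000] v=[0.0000 0.0000 0.0000]
Step 1: x=[4.5000 10.7500 16.7500] v=[2.0000 -1.0000 -1.0000]
Step 2: x=[5.3125 10.4375 16.2500] v=[3.2500 -1.2500 -2.0000]
Step 3: x=[6.1563 10.2969 15.5469] v=[3.3750 -0.5625 -2.8125]
Step 4: x=[6.7852 10.4336 14.7813] v=[2.5156 0.5469 -3.0625]
Step 5: x=[7.0762 10.7452 14.1788] v=[1.1640 1.2462 -2.4102]
Max displacement = 2.0762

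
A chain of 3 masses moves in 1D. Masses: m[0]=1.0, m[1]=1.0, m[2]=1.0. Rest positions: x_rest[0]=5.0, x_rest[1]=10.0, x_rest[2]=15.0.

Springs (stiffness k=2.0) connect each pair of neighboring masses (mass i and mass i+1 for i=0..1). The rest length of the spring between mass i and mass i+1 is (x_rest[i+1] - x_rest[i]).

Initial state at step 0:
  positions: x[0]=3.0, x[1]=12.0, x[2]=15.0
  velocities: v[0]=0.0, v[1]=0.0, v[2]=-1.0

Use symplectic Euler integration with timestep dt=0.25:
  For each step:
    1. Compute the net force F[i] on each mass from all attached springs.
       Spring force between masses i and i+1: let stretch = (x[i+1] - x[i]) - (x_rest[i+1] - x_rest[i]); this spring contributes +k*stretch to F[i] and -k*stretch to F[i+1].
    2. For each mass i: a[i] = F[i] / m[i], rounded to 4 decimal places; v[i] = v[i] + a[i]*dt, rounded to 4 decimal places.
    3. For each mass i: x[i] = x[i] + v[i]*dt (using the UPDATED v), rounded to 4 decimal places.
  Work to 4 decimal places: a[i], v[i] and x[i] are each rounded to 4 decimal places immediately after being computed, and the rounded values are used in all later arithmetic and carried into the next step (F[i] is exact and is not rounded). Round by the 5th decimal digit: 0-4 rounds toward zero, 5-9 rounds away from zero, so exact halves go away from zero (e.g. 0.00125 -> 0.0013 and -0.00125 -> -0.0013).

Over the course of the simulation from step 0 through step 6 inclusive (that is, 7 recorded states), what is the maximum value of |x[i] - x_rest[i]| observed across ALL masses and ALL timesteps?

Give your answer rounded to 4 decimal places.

Step 0: x=[3.0000 12.0000 15.0000] v=[0.0000 0.0000 -1.0000]
Step 1: x=[3.5000 11.2500 15.0000] v=[2.0000 -3.0000 0.0000]
Step 2: x=[4.3438 10.0000 15.1563] v=[3.3750 -5.0000 0.6250]
Step 3: x=[5.2696 8.6875 15.2930] v=[3.7031 -5.2500 0.5469]
Step 4: x=[5.9976 7.7735 15.2290] v=[2.9121 -3.6562 -0.2559]
Step 5: x=[6.3226 7.5694 14.8581] v=[1.3001 -0.8164 -1.4837]
Step 6: x=[6.1785 8.1206 14.2011] v=[-0.5765 2.2046 -2.6281]
Max displacement = 2.4306

Answer: 2.4306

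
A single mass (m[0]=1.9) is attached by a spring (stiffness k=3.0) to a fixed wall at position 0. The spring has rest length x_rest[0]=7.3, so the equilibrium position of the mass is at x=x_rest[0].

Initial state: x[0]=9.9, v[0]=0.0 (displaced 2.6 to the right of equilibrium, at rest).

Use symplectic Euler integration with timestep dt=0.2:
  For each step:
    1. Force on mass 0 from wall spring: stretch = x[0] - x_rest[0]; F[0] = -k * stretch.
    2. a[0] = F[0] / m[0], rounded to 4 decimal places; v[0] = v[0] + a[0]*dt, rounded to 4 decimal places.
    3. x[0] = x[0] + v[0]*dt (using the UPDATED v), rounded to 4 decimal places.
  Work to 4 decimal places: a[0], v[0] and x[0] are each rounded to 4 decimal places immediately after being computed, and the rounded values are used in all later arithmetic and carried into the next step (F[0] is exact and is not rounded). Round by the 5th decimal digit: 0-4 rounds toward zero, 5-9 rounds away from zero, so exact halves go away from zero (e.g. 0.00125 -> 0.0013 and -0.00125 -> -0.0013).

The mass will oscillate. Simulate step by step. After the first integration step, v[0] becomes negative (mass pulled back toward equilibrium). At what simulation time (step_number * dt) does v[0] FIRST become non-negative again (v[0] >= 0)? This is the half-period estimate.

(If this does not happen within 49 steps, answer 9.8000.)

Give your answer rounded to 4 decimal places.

Answer: 2.6000

Derivation:
Step 0: x=[9.9000] v=[0.0000]
Step 1: x=[9.7358] v=[-0.8211]
Step 2: x=[9.4177] v=[-1.5903]
Step 3: x=[8.9659] v=[-2.2590]
Step 4: x=[8.4089] v=[-2.7851]
Step 5: x=[7.7818] v=[-3.1353]
Step 6: x=[7.1243] v=[-3.2874]
Step 7: x=[6.4779] v=[-3.2319]
Step 8: x=[5.8834] v=[-2.9723]
Step 9: x=[5.3784] v=[-2.5250]
Step 10: x=[4.9948] v=[-1.9182]
Step 11: x=[4.7568] v=[-1.1902]
Step 12: x=[4.6794] v=[-0.3871]
Step 13: x=[4.7675] v=[0.4405]
First v>=0 after going negative at step 13, time=2.6000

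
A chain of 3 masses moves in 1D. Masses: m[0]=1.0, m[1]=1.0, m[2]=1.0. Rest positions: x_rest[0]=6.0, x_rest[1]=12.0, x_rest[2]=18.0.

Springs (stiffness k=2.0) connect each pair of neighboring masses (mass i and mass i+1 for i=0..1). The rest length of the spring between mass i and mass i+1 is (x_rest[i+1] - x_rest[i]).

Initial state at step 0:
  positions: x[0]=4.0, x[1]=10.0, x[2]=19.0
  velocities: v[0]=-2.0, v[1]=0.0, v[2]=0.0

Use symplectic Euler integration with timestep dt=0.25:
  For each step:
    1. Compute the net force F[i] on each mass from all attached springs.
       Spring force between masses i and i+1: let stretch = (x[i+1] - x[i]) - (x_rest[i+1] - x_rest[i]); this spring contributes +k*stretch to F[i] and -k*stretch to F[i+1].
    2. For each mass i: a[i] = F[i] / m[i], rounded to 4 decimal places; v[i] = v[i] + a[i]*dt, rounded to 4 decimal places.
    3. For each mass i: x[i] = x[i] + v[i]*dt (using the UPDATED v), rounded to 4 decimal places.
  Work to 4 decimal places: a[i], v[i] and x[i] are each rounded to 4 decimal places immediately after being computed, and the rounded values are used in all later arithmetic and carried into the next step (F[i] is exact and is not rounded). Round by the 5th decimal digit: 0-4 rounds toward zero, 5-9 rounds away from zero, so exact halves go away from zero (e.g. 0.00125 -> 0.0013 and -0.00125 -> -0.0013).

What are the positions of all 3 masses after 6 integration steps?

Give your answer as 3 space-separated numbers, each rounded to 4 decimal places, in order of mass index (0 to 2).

Answer: 4.1739 10.4902 15.3360

Derivation:
Step 0: x=[4.0000 10.0000 19.0000] v=[-2.0000 0.0000 0.0000]
Step 1: x=[3.5000 10.3750 18.6250] v=[-2.0000 1.5000 -1.5000]
Step 2: x=[3.1094 10.9219 17.9688] v=[-1.5625 2.1875 -2.6250]
Step 3: x=[2.9453 11.3731 17.1817] v=[-0.6563 1.8047 -3.1485]
Step 4: x=[3.0847 11.4969 16.4185] v=[0.5576 0.4951 -3.0528]
Step 5: x=[3.5256 11.1844 15.7901] v=[1.7637 -1.2502 -2.5136]
Step 6: x=[4.1739 10.4902 15.3360] v=[2.5931 -2.7768 -1.8165]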